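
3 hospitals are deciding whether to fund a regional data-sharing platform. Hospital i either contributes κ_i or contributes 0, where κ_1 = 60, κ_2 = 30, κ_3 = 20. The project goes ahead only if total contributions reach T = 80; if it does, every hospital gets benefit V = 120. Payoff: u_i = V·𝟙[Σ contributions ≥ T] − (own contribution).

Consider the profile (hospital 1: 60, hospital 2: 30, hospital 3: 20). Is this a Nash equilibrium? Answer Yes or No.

No

Total = 110 ≥ 80: provided.
Hospital 1 (pledges 60, payoff 60): dropping to 0 → total 50, payoff 0. No gain.
Hospital 2 (pledges 30, payoff 90): dropping to 0 → total 80, payoff 120. Profitable deviation.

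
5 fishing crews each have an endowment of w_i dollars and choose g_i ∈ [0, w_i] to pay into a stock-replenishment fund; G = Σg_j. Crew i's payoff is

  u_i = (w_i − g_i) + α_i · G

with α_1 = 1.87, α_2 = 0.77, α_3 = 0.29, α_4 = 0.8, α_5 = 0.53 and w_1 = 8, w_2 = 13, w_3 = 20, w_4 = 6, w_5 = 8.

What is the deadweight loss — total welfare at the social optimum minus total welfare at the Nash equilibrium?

153.22

∂u_i/∂g_i = α_i − 1, so crew i contributes w_i if α_i > 1, else 0.
α_i > 1 for i ∈ {1}; NE contributions (8, 0, 0, 0, 0), G = 8.
W^NE = Σw_i − G^NE + (Σα_i)·G^NE = 55 + 3.26·8 = 81.08.
Planner: ∂(Σu_j)/∂g_i = Σα_j − 1 = 3.26 > 0, so everyone contributes w_i; G^SO = 55, W^SO = 55 + 3.26·55 = 234.3.
Deadweight loss = 153.22.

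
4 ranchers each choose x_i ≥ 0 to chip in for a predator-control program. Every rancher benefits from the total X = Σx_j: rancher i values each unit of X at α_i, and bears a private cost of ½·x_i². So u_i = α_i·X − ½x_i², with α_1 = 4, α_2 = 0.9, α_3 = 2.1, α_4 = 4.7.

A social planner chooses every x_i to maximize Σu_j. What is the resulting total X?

Planner FOC: ∂(Σu_j)/∂x_i = (Σα_j) − x_i = 0, so x_i^SO = Σα_j = 11.7 for every i; X^SO = 46.8.

46.8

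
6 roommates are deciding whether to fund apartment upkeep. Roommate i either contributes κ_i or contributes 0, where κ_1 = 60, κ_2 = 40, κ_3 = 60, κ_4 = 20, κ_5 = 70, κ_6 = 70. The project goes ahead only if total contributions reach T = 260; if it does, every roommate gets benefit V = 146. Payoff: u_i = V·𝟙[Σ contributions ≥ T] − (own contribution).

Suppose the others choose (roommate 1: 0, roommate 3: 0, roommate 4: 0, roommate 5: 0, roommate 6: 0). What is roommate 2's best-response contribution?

Others' total = 0. Even contributing 40 gives 40 < 260: no benefit either way.
Best response: 0.

0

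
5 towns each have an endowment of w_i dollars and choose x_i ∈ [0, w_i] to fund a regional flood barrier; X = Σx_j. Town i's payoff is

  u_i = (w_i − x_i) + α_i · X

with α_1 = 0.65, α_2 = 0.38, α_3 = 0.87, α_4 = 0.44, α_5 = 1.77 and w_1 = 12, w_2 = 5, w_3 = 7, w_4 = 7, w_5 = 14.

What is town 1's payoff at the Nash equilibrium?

∂u_i/∂x_i = α_i − 1, so town i contributes w_i if α_i > 1, else 0.
α_i > 1 for i ∈ {5}; NE contributions (0, 0, 0, 0, 14), X = 14.
u_1 = (12 − 0) + 0.65·14 = 21.1.

21.1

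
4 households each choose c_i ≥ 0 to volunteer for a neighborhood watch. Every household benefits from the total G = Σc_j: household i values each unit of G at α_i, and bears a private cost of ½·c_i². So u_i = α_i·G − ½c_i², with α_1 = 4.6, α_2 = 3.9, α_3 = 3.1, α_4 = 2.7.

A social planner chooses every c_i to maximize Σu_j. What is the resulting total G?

Planner FOC: ∂(Σu_j)/∂c_i = (Σα_j) − c_i = 0, so c_i^SO = Σα_j = 14.3 for every i; G^SO = 57.2.

57.2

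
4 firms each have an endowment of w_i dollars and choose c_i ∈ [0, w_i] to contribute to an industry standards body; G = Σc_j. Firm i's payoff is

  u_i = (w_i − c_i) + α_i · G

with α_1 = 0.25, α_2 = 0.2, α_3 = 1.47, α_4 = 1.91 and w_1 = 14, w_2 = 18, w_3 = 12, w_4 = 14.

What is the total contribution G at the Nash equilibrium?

26

∂u_i/∂c_i = α_i − 1, so firm i contributes w_i if α_i > 1, else 0.
α_i > 1 for i ∈ {3, 4}; NE contributions (0, 0, 12, 14), G = 26.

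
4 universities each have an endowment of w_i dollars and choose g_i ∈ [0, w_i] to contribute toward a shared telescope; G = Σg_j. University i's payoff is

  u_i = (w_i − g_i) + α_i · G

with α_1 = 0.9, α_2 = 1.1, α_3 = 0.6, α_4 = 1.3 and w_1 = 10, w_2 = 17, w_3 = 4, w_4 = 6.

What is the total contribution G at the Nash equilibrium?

23

∂u_i/∂g_i = α_i − 1, so university i contributes w_i if α_i > 1, else 0.
α_i > 1 for i ∈ {2, 4}; NE contributions (0, 17, 0, 6), G = 23.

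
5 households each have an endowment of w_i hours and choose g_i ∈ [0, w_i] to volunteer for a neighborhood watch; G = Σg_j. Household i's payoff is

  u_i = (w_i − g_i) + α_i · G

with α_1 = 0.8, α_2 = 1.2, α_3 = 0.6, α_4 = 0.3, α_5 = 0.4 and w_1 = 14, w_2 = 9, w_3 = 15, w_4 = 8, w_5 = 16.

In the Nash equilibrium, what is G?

9

∂u_i/∂g_i = α_i − 1, so household i contributes w_i if α_i > 1, else 0.
α_i > 1 for i ∈ {2}; NE contributions (0, 9, 0, 0, 0), G = 9.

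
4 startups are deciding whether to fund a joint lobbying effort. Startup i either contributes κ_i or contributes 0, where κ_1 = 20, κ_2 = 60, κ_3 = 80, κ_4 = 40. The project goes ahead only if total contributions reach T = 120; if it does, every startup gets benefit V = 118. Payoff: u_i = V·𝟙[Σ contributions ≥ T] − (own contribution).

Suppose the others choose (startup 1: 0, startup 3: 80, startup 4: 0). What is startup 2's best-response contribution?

Others' total = 80. Contributing 60 brings total to 140 ≥ 120: gain V − κ_2 = 58.
Best response: 60.

60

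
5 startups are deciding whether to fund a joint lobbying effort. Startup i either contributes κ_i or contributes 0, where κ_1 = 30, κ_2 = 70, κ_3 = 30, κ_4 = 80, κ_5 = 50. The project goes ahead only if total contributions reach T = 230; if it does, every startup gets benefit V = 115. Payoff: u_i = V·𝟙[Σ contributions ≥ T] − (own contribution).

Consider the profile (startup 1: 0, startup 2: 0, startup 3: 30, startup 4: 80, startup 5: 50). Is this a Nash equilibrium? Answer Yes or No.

Total = 160 < 230: not provided.
Startup 1 (pledges 0, payoff 0): pledging 30 → total 190, payoff -30. No gain.
Startup 2 (pledges 0, payoff 0): pledging 70 → total 230, payoff 45. Profitable deviation.

No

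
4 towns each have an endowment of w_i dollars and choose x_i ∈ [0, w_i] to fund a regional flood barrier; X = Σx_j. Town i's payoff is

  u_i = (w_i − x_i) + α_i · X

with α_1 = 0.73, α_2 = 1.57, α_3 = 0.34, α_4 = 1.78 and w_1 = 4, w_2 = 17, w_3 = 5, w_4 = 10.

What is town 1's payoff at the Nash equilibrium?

23.71

∂u_i/∂x_i = α_i − 1, so town i contributes w_i if α_i > 1, else 0.
α_i > 1 for i ∈ {2, 4}; NE contributions (0, 17, 0, 10), X = 27.
u_1 = (4 − 0) + 0.73·27 = 23.71.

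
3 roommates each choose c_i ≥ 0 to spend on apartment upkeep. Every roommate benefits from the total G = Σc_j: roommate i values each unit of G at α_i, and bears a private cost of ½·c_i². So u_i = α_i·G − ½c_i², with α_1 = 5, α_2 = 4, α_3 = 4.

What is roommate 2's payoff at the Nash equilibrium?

Roommate i's FOC: ∂u_i/∂c_i = α_i − c_i = 0, so c_i* = α_i.
NE contributions = (5, 4, 4); G = 13.
u_2 = α_2·G − ½·(c_2)² = 4·13 − ½·4² = 44.

44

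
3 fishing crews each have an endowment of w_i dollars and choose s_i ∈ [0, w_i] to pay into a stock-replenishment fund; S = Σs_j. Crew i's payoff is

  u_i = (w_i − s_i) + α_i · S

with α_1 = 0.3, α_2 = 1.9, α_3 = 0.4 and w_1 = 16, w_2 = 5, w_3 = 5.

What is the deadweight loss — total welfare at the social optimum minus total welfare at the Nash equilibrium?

33.6

∂u_i/∂s_i = α_i − 1, so crew i contributes w_i if α_i > 1, else 0.
α_i > 1 for i ∈ {2}; NE contributions (0, 5, 0), S = 5.
W^NE = Σw_i − S^NE + (Σα_i)·S^NE = 26 + 1.6·5 = 34.
Planner: ∂(Σu_j)/∂s_i = Σα_j − 1 = 1.6 > 0, so everyone contributes w_i; S^SO = 26, W^SO = 26 + 1.6·26 = 67.6.
Deadweight loss = 33.6.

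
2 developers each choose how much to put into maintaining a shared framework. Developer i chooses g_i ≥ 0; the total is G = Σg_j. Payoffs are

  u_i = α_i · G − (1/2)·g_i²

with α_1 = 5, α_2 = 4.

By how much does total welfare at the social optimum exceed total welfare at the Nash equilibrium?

Developer i's FOC: ∂u_i/∂g_i = α_i − g_i = 0, so g_i* = α_i.
NE contributions = (5, 4); G = 9.
W^NE = (Σα)·G − ½Σα_i² = 9² − ½·41 = 60.5.
Planner sets g_i = Σα_j = 9 for every i, so G^SO = 2·9 = 18.
W^SO = (Σα)·G^SO − ½·2·(Σα)² = (2/2)·9² = 81.
Deadweight loss = W^SO − W^NE = 20.5.

20.5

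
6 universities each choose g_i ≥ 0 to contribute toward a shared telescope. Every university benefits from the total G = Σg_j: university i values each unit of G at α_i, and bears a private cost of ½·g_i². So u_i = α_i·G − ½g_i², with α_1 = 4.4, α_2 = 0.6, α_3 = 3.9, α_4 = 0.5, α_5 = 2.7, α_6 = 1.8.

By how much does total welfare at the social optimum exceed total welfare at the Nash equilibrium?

University i's FOC: ∂u_i/∂g_i = α_i − g_i = 0, so g_i* = α_i.
NE contributions = (4.4, 0.6, 3.9, 0.5, 2.7, 1.8); G = 13.9.
W^NE = (Σα)·G − ½Σα_i² = 13.9² − ½·45.71 = 170.355.
Planner sets g_i = Σα_j = 13.9 for every i, so G^SO = 6·13.9 = 83.4.
W^SO = (Σα)·G^SO − ½·6·(Σα)² = (6/2)·13.9² = 579.63.
Deadweight loss = W^SO − W^NE = 409.275.

409.275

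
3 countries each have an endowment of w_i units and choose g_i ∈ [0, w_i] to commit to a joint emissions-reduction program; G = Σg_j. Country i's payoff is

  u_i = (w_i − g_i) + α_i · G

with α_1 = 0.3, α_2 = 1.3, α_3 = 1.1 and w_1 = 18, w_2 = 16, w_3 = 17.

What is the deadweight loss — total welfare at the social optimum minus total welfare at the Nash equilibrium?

∂u_i/∂g_i = α_i − 1, so country i contributes w_i if α_i > 1, else 0.
α_i > 1 for i ∈ {2, 3}; NE contributions (0, 16, 17), G = 33.
W^NE = Σw_i − G^NE + (Σα_i)·G^NE = 51 + 1.7·33 = 107.1.
Planner: ∂(Σu_j)/∂g_i = Σα_j − 1 = 1.7 > 0, so everyone contributes w_i; G^SO = 51, W^SO = 51 + 1.7·51 = 137.7.
Deadweight loss = 30.6.

30.6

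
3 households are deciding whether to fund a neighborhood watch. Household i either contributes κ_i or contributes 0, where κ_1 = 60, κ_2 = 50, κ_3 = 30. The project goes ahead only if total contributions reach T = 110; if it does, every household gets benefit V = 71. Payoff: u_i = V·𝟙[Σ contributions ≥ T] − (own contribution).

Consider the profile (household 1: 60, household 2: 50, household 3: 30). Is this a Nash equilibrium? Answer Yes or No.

Total = 140 ≥ 110: provided.
Household 1 (pledges 60, payoff 11): dropping to 0 → total 80, payoff 0. No gain.
Household 2 (pledges 50, payoff 21): dropping to 0 → total 90, payoff 0. No gain.
Household 3 (pledges 30, payoff 41): dropping to 0 → total 110, payoff 71. Profitable deviation.

No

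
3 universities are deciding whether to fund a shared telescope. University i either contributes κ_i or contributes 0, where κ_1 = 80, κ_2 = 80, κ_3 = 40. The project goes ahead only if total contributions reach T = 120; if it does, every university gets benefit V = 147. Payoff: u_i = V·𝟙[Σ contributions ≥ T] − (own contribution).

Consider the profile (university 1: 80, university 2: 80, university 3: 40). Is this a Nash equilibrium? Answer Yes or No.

No

Total = 200 ≥ 120: provided.
University 1 (pledges 80, payoff 67): dropping to 0 → total 120, payoff 147. Profitable deviation.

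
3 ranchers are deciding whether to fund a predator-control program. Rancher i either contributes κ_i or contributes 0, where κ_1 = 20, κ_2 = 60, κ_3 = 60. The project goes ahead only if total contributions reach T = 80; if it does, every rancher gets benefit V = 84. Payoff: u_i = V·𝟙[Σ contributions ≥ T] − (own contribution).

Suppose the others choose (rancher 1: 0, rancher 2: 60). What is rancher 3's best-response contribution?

Others' total = 60. Contributing 60 brings total to 120 ≥ 80: gain V − κ_3 = 24.
Best response: 60.

60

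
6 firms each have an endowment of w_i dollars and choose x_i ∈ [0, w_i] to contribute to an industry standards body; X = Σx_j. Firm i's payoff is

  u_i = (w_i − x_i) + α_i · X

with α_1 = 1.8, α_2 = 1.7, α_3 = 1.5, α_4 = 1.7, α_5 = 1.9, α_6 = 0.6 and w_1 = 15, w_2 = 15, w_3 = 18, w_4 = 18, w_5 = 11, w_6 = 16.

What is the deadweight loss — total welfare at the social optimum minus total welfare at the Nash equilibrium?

131.2

∂u_i/∂x_i = α_i − 1, so firm i contributes w_i if α_i > 1, else 0.
α_i > 1 for i ∈ {1, 2, 3, 4, 5}; NE contributions (15, 15, 18, 18, 11, 0), X = 77.
W^NE = Σw_i − X^NE + (Σα_i)·X^NE = 93 + 8.2·77 = 724.4.
Planner: ∂(Σu_j)/∂x_i = Σα_j − 1 = 8.2 > 0, so everyone contributes w_i; X^SO = 93, W^SO = 93 + 8.2·93 = 855.6.
Deadweight loss = 131.2.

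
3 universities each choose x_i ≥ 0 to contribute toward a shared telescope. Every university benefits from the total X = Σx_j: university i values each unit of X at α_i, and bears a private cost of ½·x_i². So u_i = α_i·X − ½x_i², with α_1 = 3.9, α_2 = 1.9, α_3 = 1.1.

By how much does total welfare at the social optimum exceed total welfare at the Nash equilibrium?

33.82

University i's FOC: ∂u_i/∂x_i = α_i − x_i = 0, so x_i* = α_i.
NE contributions = (3.9, 1.9, 1.1); X = 6.9.
W^NE = (Σα)·X − ½Σα_i² = 6.9² − ½·20.03 = 37.595.
Planner sets x_i = Σα_j = 6.9 for every i, so X^SO = 3·6.9 = 20.7.
W^SO = (Σα)·X^SO − ½·3·(Σα)² = (3/2)·6.9² = 71.415.
Deadweight loss = W^SO − W^NE = 33.82.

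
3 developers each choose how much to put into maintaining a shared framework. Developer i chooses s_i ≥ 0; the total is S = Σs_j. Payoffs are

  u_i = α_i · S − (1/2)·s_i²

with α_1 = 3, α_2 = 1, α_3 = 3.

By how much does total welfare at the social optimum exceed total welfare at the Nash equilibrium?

Developer i's FOC: ∂u_i/∂s_i = α_i − s_i = 0, so s_i* = α_i.
NE contributions = (3, 1, 3); S = 7.
W^NE = (Σα)·S − ½Σα_i² = 7² − ½·19 = 39.5.
Planner sets s_i = Σα_j = 7 for every i, so S^SO = 3·7 = 21.
W^SO = (Σα)·S^SO − ½·3·(Σα)² = (3/2)·7² = 73.5.
Deadweight loss = W^SO − W^NE = 34.

34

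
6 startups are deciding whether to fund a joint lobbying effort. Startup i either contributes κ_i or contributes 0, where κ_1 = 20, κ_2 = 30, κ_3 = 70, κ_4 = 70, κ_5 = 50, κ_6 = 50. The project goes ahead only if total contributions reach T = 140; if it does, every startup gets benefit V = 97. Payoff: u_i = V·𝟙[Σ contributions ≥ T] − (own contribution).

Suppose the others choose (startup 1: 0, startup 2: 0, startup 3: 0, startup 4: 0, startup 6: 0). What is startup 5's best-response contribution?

Others' total = 0. Even contributing 50 gives 50 < 140: no benefit either way.
Best response: 0.

0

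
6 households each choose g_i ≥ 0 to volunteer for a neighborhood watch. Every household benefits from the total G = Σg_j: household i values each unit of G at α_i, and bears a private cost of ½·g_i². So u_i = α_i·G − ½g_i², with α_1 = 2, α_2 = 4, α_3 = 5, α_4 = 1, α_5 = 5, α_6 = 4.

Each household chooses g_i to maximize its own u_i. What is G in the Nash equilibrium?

Household i's FOC: ∂u_i/∂g_i = α_i − g_i = 0, so g_i* = α_i.
NE contributions = (2, 4, 5, 1, 5, 4); G = 21.

21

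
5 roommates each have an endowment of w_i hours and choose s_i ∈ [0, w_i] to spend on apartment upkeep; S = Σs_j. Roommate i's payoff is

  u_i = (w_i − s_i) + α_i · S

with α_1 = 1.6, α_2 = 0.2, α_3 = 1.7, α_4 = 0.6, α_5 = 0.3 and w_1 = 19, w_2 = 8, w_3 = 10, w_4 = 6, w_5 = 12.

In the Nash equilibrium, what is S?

29

∂u_i/∂s_i = α_i − 1, so roommate i contributes w_i if α_i > 1, else 0.
α_i > 1 for i ∈ {1, 3}; NE contributions (19, 0, 10, 0, 0), S = 29.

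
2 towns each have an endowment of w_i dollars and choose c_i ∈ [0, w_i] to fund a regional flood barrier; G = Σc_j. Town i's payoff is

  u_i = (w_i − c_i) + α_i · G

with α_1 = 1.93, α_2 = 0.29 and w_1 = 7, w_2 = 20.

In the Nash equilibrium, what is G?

∂u_i/∂c_i = α_i − 1, so town i contributes w_i if α_i > 1, else 0.
α_i > 1 for i ∈ {1}; NE contributions (7, 0), G = 7.

7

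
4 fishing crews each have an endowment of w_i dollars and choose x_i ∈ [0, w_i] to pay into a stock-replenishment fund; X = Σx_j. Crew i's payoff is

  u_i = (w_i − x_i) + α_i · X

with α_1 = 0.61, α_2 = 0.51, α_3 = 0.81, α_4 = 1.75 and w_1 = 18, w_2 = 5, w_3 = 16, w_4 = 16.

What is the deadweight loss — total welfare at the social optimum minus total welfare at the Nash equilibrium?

∂u_i/∂x_i = α_i − 1, so crew i contributes w_i if α_i > 1, else 0.
α_i > 1 for i ∈ {4}; NE contributions (0, 0, 0, 16), X = 16.
W^NE = Σw_i − X^NE + (Σα_i)·X^NE = 55 + 2.68·16 = 97.88.
Planner: ∂(Σu_j)/∂x_i = Σα_j − 1 = 2.68 > 0, so everyone contributes w_i; X^SO = 55, W^SO = 55 + 2.68·55 = 202.4.
Deadweight loss = 104.52.

104.52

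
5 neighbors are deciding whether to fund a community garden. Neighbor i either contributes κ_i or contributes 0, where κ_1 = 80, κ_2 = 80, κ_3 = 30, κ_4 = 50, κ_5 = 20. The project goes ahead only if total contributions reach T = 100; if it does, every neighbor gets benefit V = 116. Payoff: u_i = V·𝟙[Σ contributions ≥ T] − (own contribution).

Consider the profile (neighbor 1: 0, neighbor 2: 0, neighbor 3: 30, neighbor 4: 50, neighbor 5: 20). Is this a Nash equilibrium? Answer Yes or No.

Total = 100 ≥ 100: provided.
Neighbor 1 (pledges 0, payoff 116): pledging 80 → total 180, payoff 36. No gain.
Neighbor 2 (pledges 0, payoff 116): pledging 80 → total 180, payoff 36. No gain.
Neighbor 3 (pledges 30, payoff 86): dropping to 0 → total 70, payoff 0. No gain.
Neighbor 4 (pledges 50, payoff 66): dropping to 0 → total 50, payoff 0. No gain.
Neighbor 5 (pledges 20, payoff 96): dropping to 0 → total 80, payoff 0. No gain.

Yes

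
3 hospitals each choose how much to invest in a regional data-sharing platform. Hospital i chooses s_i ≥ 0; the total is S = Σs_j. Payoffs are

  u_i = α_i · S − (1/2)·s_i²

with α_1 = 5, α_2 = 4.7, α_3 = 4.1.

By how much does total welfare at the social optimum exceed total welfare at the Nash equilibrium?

127.17

Hospital i's FOC: ∂u_i/∂s_i = α_i − s_i = 0, so s_i* = α_i.
NE contributions = (5, 4.7, 4.1); S = 13.8.
W^NE = (Σα)·S − ½Σα_i² = 13.8² − ½·63.9 = 158.49.
Planner sets s_i = Σα_j = 13.8 for every i, so S^SO = 3·13.8 = 41.4.
W^SO = (Σα)·S^SO − ½·3·(Σα)² = (3/2)·13.8² = 285.66.
Deadweight loss = W^SO − W^NE = 127.17.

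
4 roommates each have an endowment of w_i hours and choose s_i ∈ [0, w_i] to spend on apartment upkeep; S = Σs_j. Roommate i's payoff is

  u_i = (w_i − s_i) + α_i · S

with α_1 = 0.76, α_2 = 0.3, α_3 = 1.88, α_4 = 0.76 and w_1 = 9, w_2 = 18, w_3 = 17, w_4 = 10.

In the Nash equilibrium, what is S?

17

∂u_i/∂s_i = α_i − 1, so roommate i contributes w_i if α_i > 1, else 0.
α_i > 1 for i ∈ {3}; NE contributions (0, 0, 17, 0), S = 17.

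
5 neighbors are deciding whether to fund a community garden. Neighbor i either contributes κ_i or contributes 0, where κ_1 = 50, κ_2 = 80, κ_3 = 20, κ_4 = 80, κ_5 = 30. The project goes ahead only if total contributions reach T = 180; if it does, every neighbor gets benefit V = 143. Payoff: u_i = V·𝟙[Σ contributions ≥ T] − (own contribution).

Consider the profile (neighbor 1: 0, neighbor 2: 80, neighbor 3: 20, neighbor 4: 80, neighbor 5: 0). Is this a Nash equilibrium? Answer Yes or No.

Yes

Total = 180 ≥ 180: provided.
Neighbor 1 (pledges 0, payoff 143): pledging 50 → total 230, payoff 93. No gain.
Neighbor 2 (pledges 80, payoff 63): dropping to 0 → total 100, payoff 0. No gain.
Neighbor 3 (pledges 20, payoff 123): dropping to 0 → total 160, payoff 0. No gain.
Neighbor 4 (pledges 80, payoff 63): dropping to 0 → total 100, payoff 0. No gain.
Neighbor 5 (pledges 0, payoff 143): pledging 30 → total 210, payoff 113. No gain.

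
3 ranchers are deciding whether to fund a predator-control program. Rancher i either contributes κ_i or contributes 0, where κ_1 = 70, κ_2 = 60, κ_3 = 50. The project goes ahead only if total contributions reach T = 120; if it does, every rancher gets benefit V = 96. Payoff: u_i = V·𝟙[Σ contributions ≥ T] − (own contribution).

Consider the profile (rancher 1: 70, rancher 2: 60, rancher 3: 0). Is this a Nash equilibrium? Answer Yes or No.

Total = 130 ≥ 120: provided.
Rancher 1 (pledges 70, payoff 26): dropping to 0 → total 60, payoff 0. No gain.
Rancher 2 (pledges 60, payoff 36): dropping to 0 → total 70, payoff 0. No gain.
Rancher 3 (pledges 0, payoff 96): pledging 50 → total 180, payoff 46. No gain.

Yes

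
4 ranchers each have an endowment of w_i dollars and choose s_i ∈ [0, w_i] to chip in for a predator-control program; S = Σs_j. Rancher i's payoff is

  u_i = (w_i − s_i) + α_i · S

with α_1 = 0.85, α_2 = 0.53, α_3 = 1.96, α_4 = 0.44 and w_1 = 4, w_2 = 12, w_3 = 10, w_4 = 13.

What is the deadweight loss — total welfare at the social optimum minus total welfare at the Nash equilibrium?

∂u_i/∂s_i = α_i − 1, so rancher i contributes w_i if α_i > 1, else 0.
α_i > 1 for i ∈ {3}; NE contributions (0, 0, 10, 0), S = 10.
W^NE = Σw_i − S^NE + (Σα_i)·S^NE = 39 + 2.78·10 = 66.8.
Planner: ∂(Σu_j)/∂s_i = Σα_j − 1 = 2.78 > 0, so everyone contributes w_i; S^SO = 39, W^SO = 39 + 2.78·39 = 147.42.
Deadweight loss = 80.62.

80.62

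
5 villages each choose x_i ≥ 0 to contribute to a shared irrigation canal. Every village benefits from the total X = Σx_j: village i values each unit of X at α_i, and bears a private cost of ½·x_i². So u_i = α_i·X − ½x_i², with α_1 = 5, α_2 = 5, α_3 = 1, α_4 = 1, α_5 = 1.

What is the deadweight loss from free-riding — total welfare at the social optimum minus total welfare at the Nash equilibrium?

280

Village i's FOC: ∂u_i/∂x_i = α_i − x_i = 0, so x_i* = α_i.
NE contributions = (5, 5, 1, 1, 1); X = 13.
W^NE = (Σα)·X − ½Σα_i² = 13² − ½·53 = 142.5.
Planner sets x_i = Σα_j = 13 for every i, so X^SO = 5·13 = 65.
W^SO = (Σα)·X^SO − ½·5·(Σα)² = (5/2)·13² = 422.5.
Deadweight loss = W^SO − W^NE = 280.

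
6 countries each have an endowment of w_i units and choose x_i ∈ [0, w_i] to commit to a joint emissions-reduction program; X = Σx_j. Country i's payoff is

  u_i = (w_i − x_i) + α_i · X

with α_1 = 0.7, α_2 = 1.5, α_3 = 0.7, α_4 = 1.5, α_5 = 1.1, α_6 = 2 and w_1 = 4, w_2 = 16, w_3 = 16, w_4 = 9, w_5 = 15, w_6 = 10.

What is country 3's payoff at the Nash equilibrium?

∂u_i/∂x_i = α_i − 1, so country i contributes w_i if α_i > 1, else 0.
α_i > 1 for i ∈ {2, 4, 5, 6}; NE contributions (0, 16, 0, 9, 15, 10), X = 50.
u_3 = (16 − 0) + 0.7·50 = 51.

51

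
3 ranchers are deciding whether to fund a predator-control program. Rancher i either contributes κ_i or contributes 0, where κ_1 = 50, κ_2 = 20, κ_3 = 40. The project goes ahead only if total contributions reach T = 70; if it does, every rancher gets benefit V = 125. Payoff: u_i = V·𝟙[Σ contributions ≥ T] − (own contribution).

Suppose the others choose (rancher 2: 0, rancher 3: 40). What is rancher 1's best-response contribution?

Others' total = 40. Contributing 50 brings total to 90 ≥ 70: gain V − κ_1 = 75.
Best response: 50.

50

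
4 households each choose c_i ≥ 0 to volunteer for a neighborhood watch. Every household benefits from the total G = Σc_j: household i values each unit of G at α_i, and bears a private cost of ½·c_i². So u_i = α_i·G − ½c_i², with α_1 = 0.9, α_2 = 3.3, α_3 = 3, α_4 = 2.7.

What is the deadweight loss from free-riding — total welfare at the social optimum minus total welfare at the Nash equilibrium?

Household i's FOC: ∂u_i/∂c_i = α_i − c_i = 0, so c_i* = α_i.
NE contributions = (0.9, 3.3, 3, 2.7); G = 9.9.
W^NE = (Σα)·G − ½Σα_i² = 9.9² − ½·27.99 = 84.015.
Planner sets c_i = Σα_j = 9.9 for every i, so G^SO = 4·9.9 = 39.6.
W^SO = (Σα)·G^SO − ½·4·(Σα)² = (4/2)·9.9² = 196.02.
Deadweight loss = W^SO − W^NE = 112.005.

112.005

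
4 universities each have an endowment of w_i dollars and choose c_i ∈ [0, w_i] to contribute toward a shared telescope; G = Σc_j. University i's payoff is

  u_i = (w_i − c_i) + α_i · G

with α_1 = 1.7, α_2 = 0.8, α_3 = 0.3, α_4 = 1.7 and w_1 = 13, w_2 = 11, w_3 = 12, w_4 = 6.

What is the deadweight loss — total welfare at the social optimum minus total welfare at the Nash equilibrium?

∂u_i/∂c_i = α_i − 1, so university i contributes w_i if α_i > 1, else 0.
α_i > 1 for i ∈ {1, 4}; NE contributions (13, 0, 0, 6), G = 19.
W^NE = Σw_i − G^NE + (Σα_i)·G^NE = 42 + 3.5·19 = 108.5.
Planner: ∂(Σu_j)/∂c_i = Σα_j − 1 = 3.5 > 0, so everyone contributes w_i; G^SO = 42, W^SO = 42 + 3.5·42 = 189.
Deadweight loss = 80.5.

80.5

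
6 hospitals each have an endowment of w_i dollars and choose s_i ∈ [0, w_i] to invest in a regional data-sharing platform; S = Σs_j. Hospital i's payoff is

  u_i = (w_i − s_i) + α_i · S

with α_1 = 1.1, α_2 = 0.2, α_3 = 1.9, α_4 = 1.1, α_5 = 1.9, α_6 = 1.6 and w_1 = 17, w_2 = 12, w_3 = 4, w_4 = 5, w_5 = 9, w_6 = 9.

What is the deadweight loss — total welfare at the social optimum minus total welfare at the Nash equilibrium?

81.6

∂u_i/∂s_i = α_i − 1, so hospital i contributes w_i if α_i > 1, else 0.
α_i > 1 for i ∈ {1, 3, 4, 5, 6}; NE contributions (17, 0, 4, 5, 9, 9), S = 44.
W^NE = Σw_i − S^NE + (Σα_i)·S^NE = 56 + 6.8·44 = 355.2.
Planner: ∂(Σu_j)/∂s_i = Σα_j − 1 = 6.8 > 0, so everyone contributes w_i; S^SO = 56, W^SO = 56 + 6.8·56 = 436.8.
Deadweight loss = 81.6.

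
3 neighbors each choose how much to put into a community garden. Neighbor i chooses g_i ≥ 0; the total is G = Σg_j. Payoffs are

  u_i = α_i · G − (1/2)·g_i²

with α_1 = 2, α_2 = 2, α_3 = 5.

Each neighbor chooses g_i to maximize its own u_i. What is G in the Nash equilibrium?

Neighbor i's FOC: ∂u_i/∂g_i = α_i − g_i = 0, so g_i* = α_i.
NE contributions = (2, 2, 5); G = 9.

9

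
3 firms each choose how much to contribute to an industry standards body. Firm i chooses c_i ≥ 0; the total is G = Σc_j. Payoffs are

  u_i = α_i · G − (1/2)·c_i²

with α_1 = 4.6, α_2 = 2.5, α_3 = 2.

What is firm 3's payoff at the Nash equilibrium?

Firm i's FOC: ∂u_i/∂c_i = α_i − c_i = 0, so c_i* = α_i.
NE contributions = (4.6, 2.5, 2); G = 9.1.
u_3 = α_3·G − ½·(c_3)² = 2·9.1 − ½·2² = 16.2.

16.2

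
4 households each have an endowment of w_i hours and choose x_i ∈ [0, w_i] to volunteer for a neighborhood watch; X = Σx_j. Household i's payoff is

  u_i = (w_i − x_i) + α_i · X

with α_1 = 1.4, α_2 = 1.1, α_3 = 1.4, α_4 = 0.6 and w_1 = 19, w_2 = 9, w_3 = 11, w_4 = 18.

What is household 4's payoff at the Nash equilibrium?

∂u_i/∂x_i = α_i − 1, so household i contributes w_i if α_i > 1, else 0.
α_i > 1 for i ∈ {1, 2, 3}; NE contributions (19, 9, 11, 0), X = 39.
u_4 = (18 − 0) + 0.6·39 = 41.4.

41.4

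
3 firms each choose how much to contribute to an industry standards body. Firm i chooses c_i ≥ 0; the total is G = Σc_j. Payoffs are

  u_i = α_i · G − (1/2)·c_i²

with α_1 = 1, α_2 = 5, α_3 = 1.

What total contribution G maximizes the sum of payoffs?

Planner FOC: ∂(Σu_j)/∂c_i = (Σα_j) − c_i = 0, so c_i^SO = Σα_j = 7 for every i; G^SO = 21.

21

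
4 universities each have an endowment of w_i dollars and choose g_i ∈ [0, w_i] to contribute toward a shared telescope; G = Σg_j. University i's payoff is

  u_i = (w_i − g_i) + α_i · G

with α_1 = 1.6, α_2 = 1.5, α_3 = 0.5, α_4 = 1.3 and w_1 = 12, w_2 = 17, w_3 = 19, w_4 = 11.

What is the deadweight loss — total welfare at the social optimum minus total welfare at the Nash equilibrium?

∂u_i/∂g_i = α_i − 1, so university i contributes w_i if α_i > 1, else 0.
α_i > 1 for i ∈ {1, 2, 4}; NE contributions (12, 17, 0, 11), G = 40.
W^NE = Σw_i − G^NE + (Σα_i)·G^NE = 59 + 3.9·40 = 215.
Planner: ∂(Σu_j)/∂g_i = Σα_j − 1 = 3.9 > 0, so everyone contributes w_i; G^SO = 59, W^SO = 59 + 3.9·59 = 289.1.
Deadweight loss = 74.1.

74.1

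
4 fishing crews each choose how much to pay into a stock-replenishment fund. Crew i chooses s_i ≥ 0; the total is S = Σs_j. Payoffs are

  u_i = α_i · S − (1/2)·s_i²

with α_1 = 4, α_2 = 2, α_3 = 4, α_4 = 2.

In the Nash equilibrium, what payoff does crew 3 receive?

40

Crew i's FOC: ∂u_i/∂s_i = α_i − s_i = 0, so s_i* = α_i.
NE contributions = (4, 2, 4, 2); S = 12.
u_3 = α_3·S − ½·(s_3)² = 4·12 − ½·4² = 40.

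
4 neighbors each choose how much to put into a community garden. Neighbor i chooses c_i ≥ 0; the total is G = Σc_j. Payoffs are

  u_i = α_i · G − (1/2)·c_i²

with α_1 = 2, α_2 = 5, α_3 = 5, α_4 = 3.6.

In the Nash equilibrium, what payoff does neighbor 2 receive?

Neighbor i's FOC: ∂u_i/∂c_i = α_i − c_i = 0, so c_i* = α_i.
NE contributions = (2, 5, 5, 3.6); G = 15.6.
u_2 = α_2·G − ½·(c_2)² = 5·15.6 − ½·5² = 65.5.

65.5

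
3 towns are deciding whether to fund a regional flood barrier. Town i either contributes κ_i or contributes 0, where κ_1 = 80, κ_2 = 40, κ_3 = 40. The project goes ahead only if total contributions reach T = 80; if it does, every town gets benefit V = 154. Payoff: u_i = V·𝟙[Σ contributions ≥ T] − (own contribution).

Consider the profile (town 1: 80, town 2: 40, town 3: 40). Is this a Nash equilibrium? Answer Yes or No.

No

Total = 160 ≥ 80: provided.
Town 1 (pledges 80, payoff 74): dropping to 0 → total 80, payoff 154. Profitable deviation.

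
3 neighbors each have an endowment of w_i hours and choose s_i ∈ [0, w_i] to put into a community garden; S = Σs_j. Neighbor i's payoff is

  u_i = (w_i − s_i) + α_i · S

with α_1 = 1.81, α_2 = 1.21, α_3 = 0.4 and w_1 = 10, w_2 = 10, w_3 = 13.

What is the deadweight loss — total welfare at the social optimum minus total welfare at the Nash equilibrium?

∂u_i/∂s_i = α_i − 1, so neighbor i contributes w_i if α_i > 1, else 0.
α_i > 1 for i ∈ {1, 2}; NE contributions (10, 10, 0), S = 20.
W^NE = Σw_i − S^NE + (Σα_i)·S^NE = 33 + 2.42·20 = 81.4.
Planner: ∂(Σu_j)/∂s_i = Σα_j − 1 = 2.42 > 0, so everyone contributes w_i; S^SO = 33, W^SO = 33 + 2.42·33 = 112.86.
Deadweight loss = 31.46.

31.46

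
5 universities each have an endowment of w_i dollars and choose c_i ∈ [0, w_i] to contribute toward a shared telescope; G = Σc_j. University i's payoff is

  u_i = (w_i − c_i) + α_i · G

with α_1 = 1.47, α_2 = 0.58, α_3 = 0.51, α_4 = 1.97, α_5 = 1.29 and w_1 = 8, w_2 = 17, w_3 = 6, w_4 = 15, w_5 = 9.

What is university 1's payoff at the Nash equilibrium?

47.04

∂u_i/∂c_i = α_i − 1, so university i contributes w_i if α_i > 1, else 0.
α_i > 1 for i ∈ {1, 4, 5}; NE contributions (8, 0, 0, 15, 9), G = 32.
u_1 = (8 − 8) + 1.47·32 = 47.04.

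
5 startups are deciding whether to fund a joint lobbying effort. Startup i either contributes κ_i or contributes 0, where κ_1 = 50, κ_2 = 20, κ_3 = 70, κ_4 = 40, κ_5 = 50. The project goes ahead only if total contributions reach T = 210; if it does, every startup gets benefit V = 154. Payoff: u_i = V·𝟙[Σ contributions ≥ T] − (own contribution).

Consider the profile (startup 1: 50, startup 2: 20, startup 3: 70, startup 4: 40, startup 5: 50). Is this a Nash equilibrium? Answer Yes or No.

Total = 230 ≥ 210: provided.
Startup 1 (pledges 50, payoff 104): dropping to 0 → total 180, payoff 0. No gain.
Startup 2 (pledges 20, payoff 134): dropping to 0 → total 210, payoff 154. Profitable deviation.

No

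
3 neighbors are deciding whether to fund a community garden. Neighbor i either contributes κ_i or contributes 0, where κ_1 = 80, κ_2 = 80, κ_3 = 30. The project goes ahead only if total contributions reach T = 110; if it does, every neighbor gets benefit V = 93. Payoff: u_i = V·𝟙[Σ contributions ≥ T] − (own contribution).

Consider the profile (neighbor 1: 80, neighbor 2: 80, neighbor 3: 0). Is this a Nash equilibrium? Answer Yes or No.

Total = 160 ≥ 110: provided.
Neighbor 1 (pledges 80, payoff 13): dropping to 0 → total 80, payoff 0. No gain.
Neighbor 2 (pledges 80, payoff 13): dropping to 0 → total 80, payoff 0. No gain.
Neighbor 3 (pledges 0, payoff 93): pledging 30 → total 190, payoff 63. No gain.

Yes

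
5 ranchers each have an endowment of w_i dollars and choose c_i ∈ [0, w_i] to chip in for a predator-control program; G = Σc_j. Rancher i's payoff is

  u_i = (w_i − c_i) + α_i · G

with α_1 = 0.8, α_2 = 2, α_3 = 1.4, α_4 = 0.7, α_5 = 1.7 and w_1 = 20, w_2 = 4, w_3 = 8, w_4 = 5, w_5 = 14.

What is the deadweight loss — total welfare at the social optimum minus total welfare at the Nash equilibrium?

∂u_i/∂c_i = α_i − 1, so rancher i contributes w_i if α_i > 1, else 0.
α_i > 1 for i ∈ {2, 3, 5}; NE contributions (0, 4, 8, 0, 14), G = 26.
W^NE = Σw_i − G^NE + (Σα_i)·G^NE = 51 + 5.6·26 = 196.6.
Planner: ∂(Σu_j)/∂c_i = Σα_j − 1 = 5.6 > 0, so everyone contributes w_i; G^SO = 51, W^SO = 51 + 5.6·51 = 336.6.
Deadweight loss = 140.

140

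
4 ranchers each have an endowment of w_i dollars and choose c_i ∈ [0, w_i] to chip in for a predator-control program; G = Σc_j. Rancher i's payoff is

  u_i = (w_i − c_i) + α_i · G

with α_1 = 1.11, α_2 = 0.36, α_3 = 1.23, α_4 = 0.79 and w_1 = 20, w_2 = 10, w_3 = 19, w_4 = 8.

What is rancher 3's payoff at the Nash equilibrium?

47.97

∂u_i/∂c_i = α_i − 1, so rancher i contributes w_i if α_i > 1, else 0.
α_i > 1 for i ∈ {1, 3}; NE contributions (20, 0, 19, 0), G = 39.
u_3 = (19 − 19) + 1.23·39 = 47.97.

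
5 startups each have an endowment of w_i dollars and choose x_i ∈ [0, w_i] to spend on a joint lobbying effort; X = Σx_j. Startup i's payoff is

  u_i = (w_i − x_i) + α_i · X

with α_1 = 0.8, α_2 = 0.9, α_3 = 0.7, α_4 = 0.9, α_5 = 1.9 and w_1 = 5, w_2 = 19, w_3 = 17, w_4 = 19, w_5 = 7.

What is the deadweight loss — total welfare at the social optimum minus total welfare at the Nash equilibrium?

252

∂u_i/∂x_i = α_i − 1, so startup i contributes w_i if α_i > 1, else 0.
α_i > 1 for i ∈ {5}; NE contributions (0, 0, 0, 0, 7), X = 7.
W^NE = Σw_i − X^NE + (Σα_i)·X^NE = 67 + 4.2·7 = 96.4.
Planner: ∂(Σu_j)/∂x_i = Σα_j − 1 = 4.2 > 0, so everyone contributes w_i; X^SO = 67, W^SO = 67 + 4.2·67 = 348.4.
Deadweight loss = 252.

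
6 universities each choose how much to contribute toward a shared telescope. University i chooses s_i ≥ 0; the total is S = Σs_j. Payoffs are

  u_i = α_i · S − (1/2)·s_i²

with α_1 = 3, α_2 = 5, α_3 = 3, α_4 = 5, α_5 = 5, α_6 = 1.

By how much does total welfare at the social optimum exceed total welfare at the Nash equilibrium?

1015

University i's FOC: ∂u_i/∂s_i = α_i − s_i = 0, so s_i* = α_i.
NE contributions = (3, 5, 3, 5, 5, 1); S = 22.
W^NE = (Σα)·S − ½Σα_i² = 22² − ½·94 = 437.
Planner sets s_i = Σα_j = 22 for every i, so S^SO = 6·22 = 132.
W^SO = (Σα)·S^SO − ½·6·(Σα)² = (6/2)·22² = 1452.
Deadweight loss = W^SO − W^NE = 1015.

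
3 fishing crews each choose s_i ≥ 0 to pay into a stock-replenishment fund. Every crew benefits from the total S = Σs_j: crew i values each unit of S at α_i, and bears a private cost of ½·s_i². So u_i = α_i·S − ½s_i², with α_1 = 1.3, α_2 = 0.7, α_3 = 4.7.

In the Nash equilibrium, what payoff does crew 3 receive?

20.445

Crew i's FOC: ∂u_i/∂s_i = α_i − s_i = 0, so s_i* = α_i.
NE contributions = (1.3, 0.7, 4.7); S = 6.7.
u_3 = α_3·S − ½·(s_3)² = 4.7·6.7 − ½·4.7² = 20.445.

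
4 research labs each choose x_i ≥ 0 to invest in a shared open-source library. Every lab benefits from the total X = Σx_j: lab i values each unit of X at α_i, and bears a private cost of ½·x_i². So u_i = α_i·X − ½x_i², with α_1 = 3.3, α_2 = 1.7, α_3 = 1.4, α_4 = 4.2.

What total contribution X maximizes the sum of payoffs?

42.4

Planner FOC: ∂(Σu_j)/∂x_i = (Σα_j) − x_i = 0, so x_i^SO = Σα_j = 10.6 for every i; X^SO = 42.4.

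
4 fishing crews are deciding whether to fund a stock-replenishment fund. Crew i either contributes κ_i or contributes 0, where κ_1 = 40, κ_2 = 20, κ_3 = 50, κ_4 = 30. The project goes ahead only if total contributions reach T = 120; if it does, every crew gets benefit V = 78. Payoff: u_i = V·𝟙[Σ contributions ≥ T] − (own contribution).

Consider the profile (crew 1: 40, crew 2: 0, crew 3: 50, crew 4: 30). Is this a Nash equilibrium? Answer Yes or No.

Yes

Total = 120 ≥ 120: provided.
Crew 1 (pledges 40, payoff 38): dropping to 0 → total 80, payoff 0. No gain.
Crew 2 (pledges 0, payoff 78): pledging 20 → total 140, payoff 58. No gain.
Crew 3 (pledges 50, payoff 28): dropping to 0 → total 70, payoff 0. No gain.
Crew 4 (pledges 30, payoff 48): dropping to 0 → total 90, payoff 0. No gain.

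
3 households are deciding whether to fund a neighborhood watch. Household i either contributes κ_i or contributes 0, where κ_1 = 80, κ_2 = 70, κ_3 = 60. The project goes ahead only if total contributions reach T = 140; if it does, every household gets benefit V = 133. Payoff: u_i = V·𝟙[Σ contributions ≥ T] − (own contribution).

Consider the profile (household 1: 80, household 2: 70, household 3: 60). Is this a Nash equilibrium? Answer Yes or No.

Total = 210 ≥ 140: provided.
Household 1 (pledges 80, payoff 53): dropping to 0 → total 130, payoff 0. No gain.
Household 2 (pledges 70, payoff 63): dropping to 0 → total 140, payoff 133. Profitable deviation.

No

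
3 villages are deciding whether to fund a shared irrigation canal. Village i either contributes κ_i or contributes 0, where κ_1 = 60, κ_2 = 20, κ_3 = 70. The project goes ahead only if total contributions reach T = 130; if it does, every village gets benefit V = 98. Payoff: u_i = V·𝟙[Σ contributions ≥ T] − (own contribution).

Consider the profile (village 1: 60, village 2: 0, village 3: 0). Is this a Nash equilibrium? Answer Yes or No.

Total = 60 < 130: not provided.
Village 1 (pledges 60, payoff -60): dropping to 0 → total 0, payoff 0. Profitable deviation.

No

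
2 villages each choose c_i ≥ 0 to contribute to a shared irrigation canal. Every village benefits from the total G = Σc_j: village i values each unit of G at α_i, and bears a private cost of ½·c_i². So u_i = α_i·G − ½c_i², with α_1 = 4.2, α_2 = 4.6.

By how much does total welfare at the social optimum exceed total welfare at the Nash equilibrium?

Village i's FOC: ∂u_i/∂c_i = α_i − c_i = 0, so c_i* = α_i.
NE contributions = (4.2, 4.6); G = 8.8.
W^NE = (Σα)·G − ½Σα_i² = 8.8² − ½·38.8 = 58.04.
Planner sets c_i = Σα_j = 8.8 for every i, so G^SO = 2·8.8 = 17.6.
W^SO = (Σα)·G^SO − ½·2·(Σα)² = (2/2)·8.8² = 77.44.
Deadweight loss = W^SO − W^NE = 19.4.

19.4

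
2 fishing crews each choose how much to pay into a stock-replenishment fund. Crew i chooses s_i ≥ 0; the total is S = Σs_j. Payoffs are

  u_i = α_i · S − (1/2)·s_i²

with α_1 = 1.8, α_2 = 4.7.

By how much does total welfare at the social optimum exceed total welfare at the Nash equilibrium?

Crew i's FOC: ∂u_i/∂s_i = α_i − s_i = 0, so s_i* = α_i.
NE contributions = (1.8, 4.7); S = 6.5.
W^NE = (Σα)·S − ½Σα_i² = 6.5² − ½·25.33 = 29.585.
Planner sets s_i = Σα_j = 6.5 for every i, so S^SO = 2·6.5 = 13.
W^SO = (Σα)·S^SO − ½·2·(Σα)² = (2/2)·6.5² = 42.25.
Deadweight loss = W^SO − W^NE = 12.665.

12.665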